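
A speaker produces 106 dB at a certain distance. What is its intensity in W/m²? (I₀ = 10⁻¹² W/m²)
I = I₀·10^(β/10) = 3.98 × 10⁻² W/m²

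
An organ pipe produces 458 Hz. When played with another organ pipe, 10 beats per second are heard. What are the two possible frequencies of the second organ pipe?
f₂ = 458 ± 10 Hz → 468 Hz or 448 Hz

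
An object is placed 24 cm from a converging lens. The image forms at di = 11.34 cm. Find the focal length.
1/f = 1/do + 1/di → f = 7.701 cm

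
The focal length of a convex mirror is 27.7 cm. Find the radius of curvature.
R = 2|f| = 55.4 cm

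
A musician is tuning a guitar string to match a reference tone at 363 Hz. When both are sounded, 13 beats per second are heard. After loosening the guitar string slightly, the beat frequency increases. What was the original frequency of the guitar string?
350 Hz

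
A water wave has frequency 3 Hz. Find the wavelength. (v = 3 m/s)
λ = v/f = 1 m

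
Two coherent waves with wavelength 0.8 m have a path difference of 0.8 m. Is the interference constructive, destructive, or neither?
constructive — path difference = 1λ, a whole number of wavelengths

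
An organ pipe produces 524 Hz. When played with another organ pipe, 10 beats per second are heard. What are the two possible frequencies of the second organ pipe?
f₂ = 524 ± 10 Hz → 534 Hz or 514 Hz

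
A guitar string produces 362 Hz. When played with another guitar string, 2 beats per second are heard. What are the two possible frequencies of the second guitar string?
f₂ = 362 ± 2 Hz → 364 Hz or 360 Hz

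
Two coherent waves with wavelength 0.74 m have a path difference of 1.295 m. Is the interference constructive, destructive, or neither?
neither (partial) — path difference = 1.75λ, neither a whole number of wavelengths nor an odd multiple of λ/2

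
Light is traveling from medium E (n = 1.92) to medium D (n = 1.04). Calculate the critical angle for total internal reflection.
θc = arcsin(n₂/n₁) = 32.8°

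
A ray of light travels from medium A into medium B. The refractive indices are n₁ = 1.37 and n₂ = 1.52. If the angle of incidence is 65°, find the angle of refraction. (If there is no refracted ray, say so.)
sin θ₂ = (n₁/n₂)·sin θ₁ = 0.8169 → θ₂ = 54.77°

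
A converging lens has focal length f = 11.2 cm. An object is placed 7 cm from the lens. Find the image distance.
1/di = 1/f − 1/do → di = -18.67 cm (virtual image)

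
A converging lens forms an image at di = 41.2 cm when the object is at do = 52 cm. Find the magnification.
M = −di/do = -0.7923 (inverted image)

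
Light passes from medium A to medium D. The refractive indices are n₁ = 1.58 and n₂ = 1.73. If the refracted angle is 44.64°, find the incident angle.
sin θ₁ = (n₂/n₁)·sin θ₂ → θ₁ = 50.3°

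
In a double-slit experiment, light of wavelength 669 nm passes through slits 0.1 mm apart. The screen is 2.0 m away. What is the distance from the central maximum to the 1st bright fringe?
y = mλL/d = 13.38 mm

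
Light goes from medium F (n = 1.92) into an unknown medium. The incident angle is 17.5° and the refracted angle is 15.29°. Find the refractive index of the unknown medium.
n₂ = n₁·sin θ₁ / sin θ₂ = 2.189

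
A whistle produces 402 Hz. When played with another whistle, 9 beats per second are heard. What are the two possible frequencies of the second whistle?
f₂ = 402 ± 9 Hz → 411 Hz or 393 Hz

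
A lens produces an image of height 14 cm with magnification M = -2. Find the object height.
ho = |hi|/|M| = 7 cm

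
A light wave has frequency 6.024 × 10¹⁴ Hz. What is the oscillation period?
T = 1/f = 1.660 × 10⁻¹⁵ s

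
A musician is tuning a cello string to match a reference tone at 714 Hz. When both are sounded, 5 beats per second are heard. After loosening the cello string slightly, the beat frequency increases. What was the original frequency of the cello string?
709 Hz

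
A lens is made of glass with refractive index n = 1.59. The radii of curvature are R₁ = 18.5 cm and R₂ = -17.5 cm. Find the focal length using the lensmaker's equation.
1/f = (n − 1)(1/R₁ − 1/R₂) → f = 15.24 cm (converging lens)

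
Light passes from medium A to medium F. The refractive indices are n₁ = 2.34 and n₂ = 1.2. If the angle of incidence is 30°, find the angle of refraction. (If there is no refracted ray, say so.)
sin θ₂ = (n₁/n₂)·sin θ₁ = 0.975 → θ₂ = 77.16°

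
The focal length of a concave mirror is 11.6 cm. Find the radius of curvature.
R = 2|f| = 23.2 cm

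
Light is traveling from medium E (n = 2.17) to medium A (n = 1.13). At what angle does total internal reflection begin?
θc = arcsin(n₂/n₁) = 31.38°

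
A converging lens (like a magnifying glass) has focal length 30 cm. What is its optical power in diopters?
P = 1/f = 3.333 D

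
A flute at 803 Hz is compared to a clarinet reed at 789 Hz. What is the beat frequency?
14 Hz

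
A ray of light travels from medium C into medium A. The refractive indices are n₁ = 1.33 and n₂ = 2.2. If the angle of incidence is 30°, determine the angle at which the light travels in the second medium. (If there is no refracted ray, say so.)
sin θ₂ = (n₁/n₂)·sin θ₁ = 0.3023 → θ₂ = 17.59°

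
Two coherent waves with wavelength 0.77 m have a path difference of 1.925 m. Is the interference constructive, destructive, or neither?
destructive — path difference = 2.5λ, an odd multiple of λ/2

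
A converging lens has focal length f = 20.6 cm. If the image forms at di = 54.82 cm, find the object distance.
1/do = 1/f − 1/di → do = 33 cm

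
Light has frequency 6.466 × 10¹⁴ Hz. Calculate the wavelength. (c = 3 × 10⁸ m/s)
λ = c/f = 464 nm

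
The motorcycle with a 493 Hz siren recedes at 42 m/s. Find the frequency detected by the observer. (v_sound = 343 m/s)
f_obs = f·v/(v + v_s) = 439.2 Hz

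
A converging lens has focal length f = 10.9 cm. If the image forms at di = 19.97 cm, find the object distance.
1/do = 1/f − 1/di → do = 24 cm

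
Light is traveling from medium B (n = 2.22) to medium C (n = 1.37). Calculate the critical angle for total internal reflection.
θc = arcsin(n₂/n₁) = 38.11°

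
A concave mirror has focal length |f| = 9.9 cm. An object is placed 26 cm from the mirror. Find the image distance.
f = +9.9 cm (concave); 1/di = 1/f − 1/do → di = 15.99 cm (real image, in front of mirror)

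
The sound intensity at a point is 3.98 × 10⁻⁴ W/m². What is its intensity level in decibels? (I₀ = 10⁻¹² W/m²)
β = 10·log₁₀(I/I₀) = 86 dB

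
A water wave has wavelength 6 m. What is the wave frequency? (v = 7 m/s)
f = v/λ = 1.167 Hz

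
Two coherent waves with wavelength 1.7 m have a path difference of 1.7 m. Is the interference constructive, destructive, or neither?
constructive — path difference = 1λ, a whole number of wavelengths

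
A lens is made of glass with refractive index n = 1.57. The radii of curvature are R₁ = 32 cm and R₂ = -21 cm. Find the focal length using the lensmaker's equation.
1/f = (n − 1)(1/R₁ − 1/R₂) → f = 22.24 cm (converging lens)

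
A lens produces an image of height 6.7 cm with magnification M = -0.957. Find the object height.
ho = |hi|/|M| = 7.001 cm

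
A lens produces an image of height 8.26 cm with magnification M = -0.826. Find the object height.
ho = |hi|/|M| = 10 cm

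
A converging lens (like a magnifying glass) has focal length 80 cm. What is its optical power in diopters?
P = 1/f = 1.25 D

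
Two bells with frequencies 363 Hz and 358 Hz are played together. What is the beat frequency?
5 Hz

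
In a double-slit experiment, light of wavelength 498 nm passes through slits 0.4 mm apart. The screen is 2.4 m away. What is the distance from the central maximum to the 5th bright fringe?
y = mλL/d = 14.94 mm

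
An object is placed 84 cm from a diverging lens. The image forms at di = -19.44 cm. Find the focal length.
1/f = 1/do + 1/di → f = -25.29 cm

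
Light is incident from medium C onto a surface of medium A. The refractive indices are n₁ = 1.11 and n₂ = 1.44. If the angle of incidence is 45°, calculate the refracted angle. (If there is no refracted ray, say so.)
sin θ₂ = (n₁/n₂)·sin θ₁ = 0.5451 → θ₂ = 33.03°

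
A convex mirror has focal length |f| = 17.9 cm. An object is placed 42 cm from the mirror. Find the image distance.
f = −17.9 cm (convex); 1/di = 1/f − 1/do → di = -12.55 cm (virtual image, behind mirror)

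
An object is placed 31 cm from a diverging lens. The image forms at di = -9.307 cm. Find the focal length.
1/f = 1/do + 1/di → f = -13.3 cm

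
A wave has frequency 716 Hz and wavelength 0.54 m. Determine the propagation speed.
v = fλ = 386.6 m/s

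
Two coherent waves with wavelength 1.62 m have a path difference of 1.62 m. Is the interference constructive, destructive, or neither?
constructive — path difference = 1λ, a whole number of wavelengths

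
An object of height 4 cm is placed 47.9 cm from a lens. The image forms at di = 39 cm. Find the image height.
hi = (-di/do) × ho = -3.257 cm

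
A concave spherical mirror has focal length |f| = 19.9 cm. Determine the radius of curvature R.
R = 2|f| = 39.8 cm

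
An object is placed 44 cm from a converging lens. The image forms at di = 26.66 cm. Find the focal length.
1/f = 1/do + 1/di → f = 16.6 cm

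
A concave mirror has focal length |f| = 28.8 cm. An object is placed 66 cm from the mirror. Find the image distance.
f = +28.8 cm (concave); 1/di = 1/f − 1/do → di = 51.1 cm (real image, in front of mirror)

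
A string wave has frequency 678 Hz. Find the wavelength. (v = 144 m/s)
λ = v/f = 0.2124 m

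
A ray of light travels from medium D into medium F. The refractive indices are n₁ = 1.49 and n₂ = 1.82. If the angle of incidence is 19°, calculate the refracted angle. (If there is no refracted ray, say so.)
sin θ₂ = (n₁/n₂)·sin θ₁ = 0.2665 → θ₂ = 15.46°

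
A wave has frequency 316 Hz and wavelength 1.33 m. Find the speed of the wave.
v = fλ = 420.3 m/s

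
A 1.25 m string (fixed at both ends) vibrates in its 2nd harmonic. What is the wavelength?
λₙ = 2L/n = 1.25 m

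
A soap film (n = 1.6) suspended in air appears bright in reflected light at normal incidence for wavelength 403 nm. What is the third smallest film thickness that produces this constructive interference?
2nt = (m − ½)λ with m = 3 → t = (m − ½)λ/(2n) = 314.8 nm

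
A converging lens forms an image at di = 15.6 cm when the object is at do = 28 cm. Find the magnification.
M = −di/do = -0.5571 (inverted image)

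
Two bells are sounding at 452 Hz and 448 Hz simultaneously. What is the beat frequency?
4 Hz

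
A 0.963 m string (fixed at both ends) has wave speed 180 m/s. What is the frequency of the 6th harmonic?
fₙ = nv/(2L) = 560.7 Hz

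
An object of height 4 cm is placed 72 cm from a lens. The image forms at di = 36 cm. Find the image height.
hi = (-di/do) × ho = -2 cm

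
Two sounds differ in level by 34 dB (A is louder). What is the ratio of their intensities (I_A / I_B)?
I_A/I_B = 10^(Δβ/10) = 2512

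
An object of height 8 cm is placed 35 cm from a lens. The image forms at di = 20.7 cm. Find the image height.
hi = (-di/do) × ho = -4.731 cm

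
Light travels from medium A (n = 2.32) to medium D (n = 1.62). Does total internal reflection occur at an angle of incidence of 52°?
θc = arcsin(n₂/n₁) = 44.29°; 52° > θc, so yes — total internal reflection.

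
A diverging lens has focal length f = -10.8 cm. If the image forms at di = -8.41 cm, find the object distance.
1/do = 1/f − 1/di → do = 38 cm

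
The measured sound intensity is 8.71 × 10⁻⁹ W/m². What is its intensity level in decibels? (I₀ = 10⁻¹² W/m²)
β = 10·log₁₀(I/I₀) = 39.4 dB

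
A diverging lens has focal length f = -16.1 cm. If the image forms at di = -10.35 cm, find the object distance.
1/do = 1/f − 1/di → do = 28.98 cm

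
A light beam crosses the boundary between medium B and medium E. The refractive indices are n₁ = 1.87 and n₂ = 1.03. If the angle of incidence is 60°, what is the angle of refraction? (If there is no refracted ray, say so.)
sin θ₂ = (n₁/n₂)·sin θ₁ = 1.572 > 1, so there is no refracted ray — the light undergoes total internal reflection.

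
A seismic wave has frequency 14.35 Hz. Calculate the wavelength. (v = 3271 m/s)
λ = v/f = 227.9 m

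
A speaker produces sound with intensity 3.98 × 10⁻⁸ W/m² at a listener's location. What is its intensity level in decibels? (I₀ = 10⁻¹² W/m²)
β = 10·log₁₀(I/I₀) = 46 dB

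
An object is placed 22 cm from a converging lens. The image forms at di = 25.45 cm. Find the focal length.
1/f = 1/do + 1/di → f = 11.8 cm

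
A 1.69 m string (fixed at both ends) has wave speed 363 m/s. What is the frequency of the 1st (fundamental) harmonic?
fₙ = nv/(2L) = 107.4 Hz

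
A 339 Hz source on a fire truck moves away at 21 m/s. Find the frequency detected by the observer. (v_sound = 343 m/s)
f_obs = f·v/(v + v_s) = 319.4 Hz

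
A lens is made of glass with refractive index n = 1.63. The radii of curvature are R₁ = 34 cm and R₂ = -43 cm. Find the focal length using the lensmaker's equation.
1/f = (n − 1)(1/R₁ − 1/R₂) → f = 30.14 cm (converging lens)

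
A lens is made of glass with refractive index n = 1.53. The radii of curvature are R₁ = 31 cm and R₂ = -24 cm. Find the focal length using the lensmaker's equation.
1/f = (n − 1)(1/R₁ − 1/R₂) → f = 25.52 cm (converging lens)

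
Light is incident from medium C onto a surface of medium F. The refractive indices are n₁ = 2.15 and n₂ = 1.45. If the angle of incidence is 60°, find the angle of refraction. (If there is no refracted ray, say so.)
sin θ₂ = (n₁/n₂)·sin θ₁ = 1.284 > 1, so there is no refracted ray — the light undergoes total internal reflection.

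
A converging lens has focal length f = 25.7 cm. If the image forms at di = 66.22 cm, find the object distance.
1/do = 1/f − 1/di → do = 42 cm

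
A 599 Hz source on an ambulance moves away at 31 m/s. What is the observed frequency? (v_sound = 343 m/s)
f_obs = f·v/(v + v_s) = 549.4 Hz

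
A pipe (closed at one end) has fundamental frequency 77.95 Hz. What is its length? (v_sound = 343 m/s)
L = v/(4f₁) = 1.1 m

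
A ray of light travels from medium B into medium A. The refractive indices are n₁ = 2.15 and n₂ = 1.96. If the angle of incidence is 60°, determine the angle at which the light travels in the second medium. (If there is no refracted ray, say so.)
sin θ₂ = (n₁/n₂)·sin θ₁ = 0.95 → θ₂ = 71.8°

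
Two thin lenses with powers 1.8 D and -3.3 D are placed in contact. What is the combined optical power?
P_total = P₁ + P₂ = -1.5 D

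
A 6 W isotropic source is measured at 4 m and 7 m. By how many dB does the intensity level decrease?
Δβ = 20·log₁₀(r₂/r₁) = 4.861 dB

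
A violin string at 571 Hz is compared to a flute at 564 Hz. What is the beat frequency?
7 Hz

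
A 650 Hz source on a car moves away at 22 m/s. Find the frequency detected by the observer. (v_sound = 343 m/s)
f_obs = f·v/(v + v_s) = 610.8 Hz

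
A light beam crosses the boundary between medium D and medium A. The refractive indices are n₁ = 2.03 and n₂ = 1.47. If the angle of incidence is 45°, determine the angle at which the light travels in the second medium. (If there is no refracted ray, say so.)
sin θ₂ = (n₁/n₂)·sin θ₁ = 0.9765 → θ₂ = 77.55°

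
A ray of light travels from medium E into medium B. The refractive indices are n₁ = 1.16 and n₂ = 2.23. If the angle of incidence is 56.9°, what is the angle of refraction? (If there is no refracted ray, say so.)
sin θ₂ = (n₁/n₂)·sin θ₁ = 0.4358 → θ₂ = 25.83°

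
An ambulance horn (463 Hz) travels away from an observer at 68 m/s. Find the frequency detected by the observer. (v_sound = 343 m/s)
f_obs = f·v/(v + v_s) = 386.4 Hz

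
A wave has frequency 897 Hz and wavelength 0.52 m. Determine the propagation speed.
v = fλ = 466.4 m/s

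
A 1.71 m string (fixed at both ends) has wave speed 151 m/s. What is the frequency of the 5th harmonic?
fₙ = nv/(2L) = 220.8 Hz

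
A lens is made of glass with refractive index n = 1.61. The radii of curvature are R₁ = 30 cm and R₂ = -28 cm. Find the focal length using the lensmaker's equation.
1/f = (n − 1)(1/R₁ − 1/R₂) → f = 23.74 cm (converging lens)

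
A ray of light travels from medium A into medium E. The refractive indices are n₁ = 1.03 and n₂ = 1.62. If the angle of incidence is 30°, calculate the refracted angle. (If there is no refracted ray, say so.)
sin θ₂ = (n₁/n₂)·sin θ₁ = 0.3179 → θ₂ = 18.54°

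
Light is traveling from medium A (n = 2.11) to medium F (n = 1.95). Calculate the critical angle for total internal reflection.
θc = arcsin(n₂/n₁) = 67.54°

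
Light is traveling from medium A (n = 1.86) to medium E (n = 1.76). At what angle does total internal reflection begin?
θc = arcsin(n₂/n₁) = 71.13°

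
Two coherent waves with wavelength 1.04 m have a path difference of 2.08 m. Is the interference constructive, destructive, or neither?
constructive — path difference = 2λ, a whole number of wavelengths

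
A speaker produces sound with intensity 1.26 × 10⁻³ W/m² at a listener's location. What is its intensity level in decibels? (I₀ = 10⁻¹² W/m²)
β = 10·log₁₀(I/I₀) = 91 dB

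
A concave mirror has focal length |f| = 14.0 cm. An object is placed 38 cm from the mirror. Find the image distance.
f = +14.0 cm (concave); 1/di = 1/f − 1/do → di = 22.17 cm (real image, in front of mirror)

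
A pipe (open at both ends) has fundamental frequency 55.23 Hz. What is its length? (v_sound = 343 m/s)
L = v/(2f₁) = 3.105 m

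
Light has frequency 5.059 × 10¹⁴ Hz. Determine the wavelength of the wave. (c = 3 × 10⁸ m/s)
λ = c/f = 593 nm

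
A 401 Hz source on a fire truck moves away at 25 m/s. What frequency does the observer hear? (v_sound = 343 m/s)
f_obs = f·v/(v + v_s) = 373.8 Hz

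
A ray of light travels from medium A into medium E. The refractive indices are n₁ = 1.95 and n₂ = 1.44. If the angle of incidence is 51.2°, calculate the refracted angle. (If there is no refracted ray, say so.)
sin θ₂ = (n₁/n₂)·sin θ₁ = 1.055 > 1, so there is no refracted ray — the light undergoes total internal reflection.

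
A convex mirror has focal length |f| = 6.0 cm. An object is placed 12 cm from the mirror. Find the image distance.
f = −6.0 cm (convex); 1/di = 1/f − 1/do → di = -4 cm (virtual image, behind mirror)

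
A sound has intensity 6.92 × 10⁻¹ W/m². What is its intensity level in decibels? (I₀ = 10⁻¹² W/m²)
β = 10·log₁₀(I/I₀) = 118.4 dB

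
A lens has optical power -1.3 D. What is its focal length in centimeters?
f = 1/P = -76.92 cm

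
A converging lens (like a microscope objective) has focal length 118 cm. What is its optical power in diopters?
P = 1/f = 0.8475 D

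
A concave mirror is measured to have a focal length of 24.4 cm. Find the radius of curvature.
R = 2|f| = 48.8 cm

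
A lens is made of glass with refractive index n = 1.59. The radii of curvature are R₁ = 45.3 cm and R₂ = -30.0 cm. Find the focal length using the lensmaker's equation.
1/f = (n − 1)(1/R₁ − 1/R₂) → f = 30.59 cm (converging lens)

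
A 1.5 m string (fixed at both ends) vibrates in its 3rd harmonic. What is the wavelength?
λₙ = 2L/n = 1 m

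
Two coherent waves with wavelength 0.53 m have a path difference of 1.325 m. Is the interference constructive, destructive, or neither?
destructive — path difference = 2.5λ, an odd multiple of λ/2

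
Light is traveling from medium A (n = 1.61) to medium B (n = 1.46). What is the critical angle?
θc = arcsin(n₂/n₁) = 65.07°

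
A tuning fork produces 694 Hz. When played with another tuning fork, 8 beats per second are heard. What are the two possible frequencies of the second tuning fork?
f₂ = 694 ± 8 Hz → 702 Hz or 686 Hz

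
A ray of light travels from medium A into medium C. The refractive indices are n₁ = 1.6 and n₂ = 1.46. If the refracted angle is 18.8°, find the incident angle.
sin θ₁ = (n₂/n₁)·sin θ₂ → θ₁ = 17.1°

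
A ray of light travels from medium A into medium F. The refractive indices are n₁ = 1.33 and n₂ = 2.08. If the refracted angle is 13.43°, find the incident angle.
sin θ₁ = (n₂/n₁)·sin θ₂ → θ₁ = 21.3°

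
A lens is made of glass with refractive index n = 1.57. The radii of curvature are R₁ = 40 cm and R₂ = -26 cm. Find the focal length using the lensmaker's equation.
1/f = (n − 1)(1/R₁ − 1/R₂) → f = 27.64 cm (converging lens)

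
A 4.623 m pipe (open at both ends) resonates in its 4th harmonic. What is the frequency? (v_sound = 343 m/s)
fₙ = nv/(2L) = 148.4 Hz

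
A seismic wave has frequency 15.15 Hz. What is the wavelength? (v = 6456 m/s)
λ = v/f = 426.1 m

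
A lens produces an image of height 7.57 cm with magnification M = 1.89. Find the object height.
ho = |hi|/|M| = 4.005 cm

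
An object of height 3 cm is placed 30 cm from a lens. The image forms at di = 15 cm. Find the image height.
hi = (-di/do) × ho = -1.5 cm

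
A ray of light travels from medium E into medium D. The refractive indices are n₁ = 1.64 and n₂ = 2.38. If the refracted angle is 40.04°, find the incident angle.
sin θ₁ = (n₂/n₁)·sin θ₂ → θ₁ = 69°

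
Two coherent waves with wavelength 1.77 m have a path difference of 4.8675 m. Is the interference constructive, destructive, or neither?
neither (partial) — path difference = 2.75λ, neither a whole number of wavelengths nor an odd multiple of λ/2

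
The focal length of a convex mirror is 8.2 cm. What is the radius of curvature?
R = 2|f| = 16.4 cm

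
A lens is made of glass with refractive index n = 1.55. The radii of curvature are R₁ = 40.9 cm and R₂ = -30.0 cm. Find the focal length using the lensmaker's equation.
1/f = (n − 1)(1/R₁ − 1/R₂) → f = 31.47 cm (converging lens)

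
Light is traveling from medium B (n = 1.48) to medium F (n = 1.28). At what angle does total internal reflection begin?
θc = arcsin(n₂/n₁) = 59.87°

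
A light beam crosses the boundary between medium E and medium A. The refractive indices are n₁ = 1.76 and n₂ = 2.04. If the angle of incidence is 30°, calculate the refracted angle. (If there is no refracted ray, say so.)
sin θ₂ = (n₁/n₂)·sin θ₁ = 0.4314 → θ₂ = 25.55°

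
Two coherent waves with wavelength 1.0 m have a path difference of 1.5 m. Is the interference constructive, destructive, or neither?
destructive — path difference = 1.5λ, an odd multiple of λ/2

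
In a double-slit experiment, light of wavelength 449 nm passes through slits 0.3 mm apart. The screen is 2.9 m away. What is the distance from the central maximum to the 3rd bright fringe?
y = mλL/d = 13.02 mm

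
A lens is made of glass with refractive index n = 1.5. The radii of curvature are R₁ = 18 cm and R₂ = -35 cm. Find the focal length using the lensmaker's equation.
1/f = (n − 1)(1/R₁ − 1/R₂) → f = 23.77 cm (converging lens)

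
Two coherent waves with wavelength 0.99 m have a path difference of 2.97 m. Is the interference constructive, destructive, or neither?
constructive — path difference = 3λ, a whole number of wavelengths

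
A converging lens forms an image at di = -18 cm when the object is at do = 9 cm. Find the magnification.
M = −di/do = 2 (upright image)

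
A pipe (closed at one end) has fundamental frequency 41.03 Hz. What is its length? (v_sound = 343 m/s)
L = v/(4f₁) = 2.09 m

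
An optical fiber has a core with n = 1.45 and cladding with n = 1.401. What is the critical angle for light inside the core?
θc = arcsin(n_cladding/n_core) = 75.06°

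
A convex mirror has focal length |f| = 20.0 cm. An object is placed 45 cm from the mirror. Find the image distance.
f = −20.0 cm (convex); 1/di = 1/f − 1/do → di = -13.85 cm (virtual image, behind mirror)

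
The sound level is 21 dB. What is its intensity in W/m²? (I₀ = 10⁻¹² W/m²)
I = I₀·10^(β/10) = 1.26 × 10⁻¹⁰ W/m²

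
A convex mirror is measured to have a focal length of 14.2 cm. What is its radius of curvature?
R = 2|f| = 28.4 cm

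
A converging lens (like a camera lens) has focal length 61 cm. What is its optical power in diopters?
P = 1/f = 1.639 D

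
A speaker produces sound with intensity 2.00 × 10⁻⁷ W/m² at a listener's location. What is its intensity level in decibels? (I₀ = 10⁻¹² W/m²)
β = 10·log₁₀(I/I₀) = 53.01 dB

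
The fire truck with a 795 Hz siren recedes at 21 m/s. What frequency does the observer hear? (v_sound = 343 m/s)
f_obs = f·v/(v + v_s) = 749.1 Hz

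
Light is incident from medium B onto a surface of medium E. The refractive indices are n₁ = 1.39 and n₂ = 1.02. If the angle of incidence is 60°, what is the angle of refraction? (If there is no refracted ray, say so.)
sin θ₂ = (n₁/n₂)·sin θ₁ = 1.18 > 1, so there is no refracted ray — the light undergoes total internal reflection.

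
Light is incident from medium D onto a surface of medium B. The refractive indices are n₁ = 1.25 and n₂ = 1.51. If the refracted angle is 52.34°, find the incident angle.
sin θ₁ = (n₂/n₁)·sin θ₂ → θ₁ = 73°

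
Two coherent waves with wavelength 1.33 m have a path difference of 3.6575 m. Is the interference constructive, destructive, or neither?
neither (partial) — path difference = 2.75λ, neither a whole number of wavelengths nor an odd multiple of λ/2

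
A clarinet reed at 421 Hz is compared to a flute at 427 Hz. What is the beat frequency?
6 Hz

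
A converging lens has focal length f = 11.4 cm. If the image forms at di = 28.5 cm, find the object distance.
1/do = 1/f − 1/di → do = 19 cm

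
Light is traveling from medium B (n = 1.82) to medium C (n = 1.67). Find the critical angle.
θc = arcsin(n₂/n₁) = 66.58°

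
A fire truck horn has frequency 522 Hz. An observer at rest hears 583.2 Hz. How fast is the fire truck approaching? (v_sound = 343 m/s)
v_s = v·(1 − f/f_obs) = 35.99 m/s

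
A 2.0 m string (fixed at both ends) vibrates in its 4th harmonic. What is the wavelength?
λₙ = 2L/n = 1 m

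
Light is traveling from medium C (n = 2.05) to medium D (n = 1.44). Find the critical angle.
θc = arcsin(n₂/n₁) = 44.62°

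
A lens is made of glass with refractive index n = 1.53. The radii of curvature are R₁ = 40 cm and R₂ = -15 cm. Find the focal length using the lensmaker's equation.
1/f = (n − 1)(1/R₁ − 1/R₂) → f = 20.58 cm (converging lens)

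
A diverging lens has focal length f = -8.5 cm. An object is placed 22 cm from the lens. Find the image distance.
1/di = 1/f − 1/do → di = -6.131 cm (virtual image)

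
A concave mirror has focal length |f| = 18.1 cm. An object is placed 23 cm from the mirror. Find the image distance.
f = +18.1 cm (concave); 1/di = 1/f − 1/do → di = 84.96 cm (real image, in front of mirror)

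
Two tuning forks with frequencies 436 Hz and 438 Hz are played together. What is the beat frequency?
2 Hz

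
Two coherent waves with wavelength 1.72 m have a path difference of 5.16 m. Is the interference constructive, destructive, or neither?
constructive — path difference = 3λ, a whole number of wavelengths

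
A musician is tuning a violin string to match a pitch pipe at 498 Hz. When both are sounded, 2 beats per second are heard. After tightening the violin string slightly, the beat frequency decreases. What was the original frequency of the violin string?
496 Hz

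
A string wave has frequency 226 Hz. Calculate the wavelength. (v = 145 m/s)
λ = v/f = 0.6416 m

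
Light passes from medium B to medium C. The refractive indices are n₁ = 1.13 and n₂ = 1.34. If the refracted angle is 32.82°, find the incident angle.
sin θ₁ = (n₂/n₁)·sin θ₂ → θ₁ = 40°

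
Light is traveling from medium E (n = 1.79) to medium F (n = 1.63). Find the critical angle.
θc = arcsin(n₂/n₁) = 65.59°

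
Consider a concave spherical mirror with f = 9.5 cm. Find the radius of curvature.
R = 2|f| = 19 cm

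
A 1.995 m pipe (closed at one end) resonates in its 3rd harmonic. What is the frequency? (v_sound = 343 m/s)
fₙ = nv/(4L) = 128.9 Hz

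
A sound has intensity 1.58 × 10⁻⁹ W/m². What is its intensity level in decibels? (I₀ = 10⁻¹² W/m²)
β = 10·log₁₀(I/I₀) = 31.99 dB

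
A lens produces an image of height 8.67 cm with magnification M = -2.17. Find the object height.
ho = |hi|/|M| = 3.995 cm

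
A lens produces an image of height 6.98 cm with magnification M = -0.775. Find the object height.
ho = |hi|/|M| = 9.006 cm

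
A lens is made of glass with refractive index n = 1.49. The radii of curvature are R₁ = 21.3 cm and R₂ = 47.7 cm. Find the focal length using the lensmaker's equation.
1/f = (n − 1)(1/R₁ − 1/R₂) → f = 78.54 cm (converging lens)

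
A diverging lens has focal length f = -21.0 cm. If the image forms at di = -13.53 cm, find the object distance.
1/do = 1/f − 1/di → do = 38.04 cm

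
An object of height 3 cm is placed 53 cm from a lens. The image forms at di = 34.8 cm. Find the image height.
hi = (-di/do) × ho = -1.97 cm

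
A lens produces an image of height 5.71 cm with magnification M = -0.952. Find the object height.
ho = |hi|/|M| = 5.998 cm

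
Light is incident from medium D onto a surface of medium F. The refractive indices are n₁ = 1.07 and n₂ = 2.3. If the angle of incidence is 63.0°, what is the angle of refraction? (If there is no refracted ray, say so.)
sin θ₂ = (n₁/n₂)·sin θ₁ = 0.4145 → θ₂ = 24.49°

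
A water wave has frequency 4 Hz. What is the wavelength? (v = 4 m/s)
λ = v/f = 1 m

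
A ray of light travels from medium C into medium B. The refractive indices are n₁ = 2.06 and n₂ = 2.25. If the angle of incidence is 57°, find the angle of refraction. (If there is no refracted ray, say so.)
sin θ₂ = (n₁/n₂)·sin θ₁ = 0.7678 → θ₂ = 50.16°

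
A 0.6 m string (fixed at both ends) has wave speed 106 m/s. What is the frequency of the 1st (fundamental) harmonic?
fₙ = nv/(2L) = 88.33 Hz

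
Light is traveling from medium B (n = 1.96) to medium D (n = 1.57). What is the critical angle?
θc = arcsin(n₂/n₁) = 53.23°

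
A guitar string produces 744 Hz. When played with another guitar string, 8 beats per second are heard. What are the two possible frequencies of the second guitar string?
f₂ = 744 ± 8 Hz → 752 Hz or 736 Hz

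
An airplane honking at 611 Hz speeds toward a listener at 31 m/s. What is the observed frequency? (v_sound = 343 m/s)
f_obs = f·v/(v − v_s) = 671.7 Hz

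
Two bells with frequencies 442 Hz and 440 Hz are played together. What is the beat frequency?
2 Hz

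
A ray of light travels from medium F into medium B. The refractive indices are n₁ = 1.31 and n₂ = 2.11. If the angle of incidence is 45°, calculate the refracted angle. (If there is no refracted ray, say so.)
sin θ₂ = (n₁/n₂)·sin θ₁ = 0.439 → θ₂ = 26.04°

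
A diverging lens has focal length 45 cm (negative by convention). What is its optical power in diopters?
P = 1/f = -2.222 D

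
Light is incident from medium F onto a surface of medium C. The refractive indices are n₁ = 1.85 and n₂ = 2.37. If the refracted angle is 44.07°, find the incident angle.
sin θ₁ = (n₂/n₁)·sin θ₂ → θ₁ = 63°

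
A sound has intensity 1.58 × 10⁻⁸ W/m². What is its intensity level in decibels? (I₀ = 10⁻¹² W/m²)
β = 10·log₁₀(I/I₀) = 41.99 dB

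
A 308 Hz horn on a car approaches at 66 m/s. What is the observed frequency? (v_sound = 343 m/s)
f_obs = f·v/(v − v_s) = 381.4 Hz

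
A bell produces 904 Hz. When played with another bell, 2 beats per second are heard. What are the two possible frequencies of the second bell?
f₂ = 904 ± 2 Hz → 906 Hz or 902 Hz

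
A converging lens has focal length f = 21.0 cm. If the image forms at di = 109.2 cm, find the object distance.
1/do = 1/f − 1/di → do = 26 cm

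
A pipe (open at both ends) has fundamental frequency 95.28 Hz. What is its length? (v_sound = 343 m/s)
L = v/(2f₁) = 1.8 m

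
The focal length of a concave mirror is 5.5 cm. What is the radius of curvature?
R = 2|f| = 11 cm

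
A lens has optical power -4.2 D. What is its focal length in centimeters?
f = 1/P = -23.81 cm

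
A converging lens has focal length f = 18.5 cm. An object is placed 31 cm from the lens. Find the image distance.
1/di = 1/f − 1/do → di = 45.88 cm (real image)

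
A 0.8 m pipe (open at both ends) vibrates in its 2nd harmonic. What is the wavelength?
λₙ = 2L/n = 0.8 m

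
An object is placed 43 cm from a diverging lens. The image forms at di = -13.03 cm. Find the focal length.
1/f = 1/do + 1/di → f = -18.7 cm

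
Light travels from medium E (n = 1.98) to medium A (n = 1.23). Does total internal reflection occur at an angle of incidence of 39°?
θc = arcsin(n₂/n₁) = 38.4°; 39° > θc, so yes — total internal reflection.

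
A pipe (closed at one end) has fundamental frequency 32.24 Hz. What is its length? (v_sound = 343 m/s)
L = v/(4f₁) = 2.66 m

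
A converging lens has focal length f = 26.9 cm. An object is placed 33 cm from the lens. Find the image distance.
1/di = 1/f − 1/do → di = 145.5 cm (real image)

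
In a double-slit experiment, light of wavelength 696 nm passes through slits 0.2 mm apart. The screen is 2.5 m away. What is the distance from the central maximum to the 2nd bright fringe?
y = mλL/d = 17.4 mm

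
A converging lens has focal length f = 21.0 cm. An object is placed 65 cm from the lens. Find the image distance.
1/di = 1/f − 1/do → di = 31.02 cm (real image)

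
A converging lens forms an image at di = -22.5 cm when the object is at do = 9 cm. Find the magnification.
M = −di/do = 2.5 (upright image)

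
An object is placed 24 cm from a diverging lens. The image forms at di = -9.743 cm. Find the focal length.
1/f = 1/do + 1/di → f = -16.4 cm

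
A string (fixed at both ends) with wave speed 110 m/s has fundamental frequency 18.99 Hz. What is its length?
L = v/(2f₁) = 2.896 m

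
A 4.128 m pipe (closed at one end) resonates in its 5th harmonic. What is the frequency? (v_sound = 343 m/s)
fₙ = nv/(4L) = 103.9 Hz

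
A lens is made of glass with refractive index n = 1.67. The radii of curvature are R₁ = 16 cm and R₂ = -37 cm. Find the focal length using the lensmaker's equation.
1/f = (n − 1)(1/R₁ − 1/R₂) → f = 16.67 cm (converging lens)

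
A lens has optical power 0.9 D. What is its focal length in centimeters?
f = 1/P = 111.1 cm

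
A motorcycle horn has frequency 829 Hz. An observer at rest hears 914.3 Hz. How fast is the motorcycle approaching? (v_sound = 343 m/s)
v_s = v·(1 − f/f_obs) = 32 m/s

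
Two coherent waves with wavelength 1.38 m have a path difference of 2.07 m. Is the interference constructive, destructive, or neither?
destructive — path difference = 1.5λ, an odd multiple of λ/2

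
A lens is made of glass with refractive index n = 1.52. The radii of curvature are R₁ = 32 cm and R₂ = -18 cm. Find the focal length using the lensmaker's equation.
1/f = (n − 1)(1/R₁ − 1/R₂) → f = 22.15 cm (converging lens)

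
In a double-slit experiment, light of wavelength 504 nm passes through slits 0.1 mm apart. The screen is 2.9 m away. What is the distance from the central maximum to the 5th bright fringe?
y = mλL/d = 73.08 mm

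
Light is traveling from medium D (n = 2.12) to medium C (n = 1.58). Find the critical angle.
θc = arcsin(n₂/n₁) = 48.18°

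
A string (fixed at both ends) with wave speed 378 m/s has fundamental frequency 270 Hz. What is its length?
L = v/(2f₁) = 0.7 m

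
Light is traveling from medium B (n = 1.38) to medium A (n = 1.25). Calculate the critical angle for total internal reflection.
θc = arcsin(n₂/n₁) = 64.93°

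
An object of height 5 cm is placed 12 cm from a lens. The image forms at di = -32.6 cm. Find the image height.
hi = (-di/do) × ho = 13.58 cm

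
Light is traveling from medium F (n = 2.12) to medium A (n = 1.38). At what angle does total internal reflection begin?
θc = arcsin(n₂/n₁) = 40.61°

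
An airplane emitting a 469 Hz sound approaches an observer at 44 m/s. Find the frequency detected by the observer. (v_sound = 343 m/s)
f_obs = f·v/(v − v_s) = 538 Hz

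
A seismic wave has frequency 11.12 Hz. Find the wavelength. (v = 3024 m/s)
λ = v/f = 271.9 m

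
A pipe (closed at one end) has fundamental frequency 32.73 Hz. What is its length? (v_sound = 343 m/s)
L = v/(4f₁) = 2.62 m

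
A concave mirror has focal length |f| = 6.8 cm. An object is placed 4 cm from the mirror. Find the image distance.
f = +6.8 cm (concave); 1/di = 1/f − 1/do → di = -9.714 cm (virtual image, behind mirror)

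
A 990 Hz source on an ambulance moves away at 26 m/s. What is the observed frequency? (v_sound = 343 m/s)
f_obs = f·v/(v + v_s) = 920.2 Hz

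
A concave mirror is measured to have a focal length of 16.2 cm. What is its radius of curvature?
R = 2|f| = 32.4 cm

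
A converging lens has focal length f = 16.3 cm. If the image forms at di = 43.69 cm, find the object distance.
1/do = 1/f − 1/di → do = 26 cm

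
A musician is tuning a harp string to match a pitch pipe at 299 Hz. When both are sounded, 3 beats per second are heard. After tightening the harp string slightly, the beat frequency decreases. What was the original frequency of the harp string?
296 Hz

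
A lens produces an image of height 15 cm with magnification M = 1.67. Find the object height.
ho = |hi|/|M| = 8.982 cm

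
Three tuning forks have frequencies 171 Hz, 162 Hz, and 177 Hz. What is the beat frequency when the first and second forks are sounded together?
9 Hz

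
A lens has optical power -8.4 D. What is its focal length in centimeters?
f = 1/P = -11.9 cm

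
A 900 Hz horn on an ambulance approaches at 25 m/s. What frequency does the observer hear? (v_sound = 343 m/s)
f_obs = f·v/(v − v_s) = 970.8 Hz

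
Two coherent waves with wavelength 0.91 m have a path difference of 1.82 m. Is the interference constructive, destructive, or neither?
constructive — path difference = 2λ, a whole number of wavelengths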